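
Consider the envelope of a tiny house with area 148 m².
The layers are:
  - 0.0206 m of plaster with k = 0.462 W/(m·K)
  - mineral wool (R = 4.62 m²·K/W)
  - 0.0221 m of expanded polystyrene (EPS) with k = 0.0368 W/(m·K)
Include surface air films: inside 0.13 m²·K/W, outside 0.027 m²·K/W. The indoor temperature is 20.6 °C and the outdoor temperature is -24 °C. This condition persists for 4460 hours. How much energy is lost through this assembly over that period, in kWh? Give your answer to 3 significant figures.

0.0206/0.462 = 0.04459
0.0221/0.0368 = 0.6005
R_total = 0.13 + 0.04459 + 4.62 + 0.6005 + 0.027 = 5.422 m²·K/W
Q = 148 × (20.6 − (-24)) / 5.422 = 1217 W
E = 1217 W × 4460 h / 1000 = 5430 kWh

5430 kWh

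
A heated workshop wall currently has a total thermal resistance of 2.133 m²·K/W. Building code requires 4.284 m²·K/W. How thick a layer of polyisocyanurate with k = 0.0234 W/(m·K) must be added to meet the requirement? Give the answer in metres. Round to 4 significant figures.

ΔR = 4.284 − 2.133 = 2.151 m²·K/W
L = ΔR × k = 2.151 × 0.0234 = 0.050333 m

0.05033 m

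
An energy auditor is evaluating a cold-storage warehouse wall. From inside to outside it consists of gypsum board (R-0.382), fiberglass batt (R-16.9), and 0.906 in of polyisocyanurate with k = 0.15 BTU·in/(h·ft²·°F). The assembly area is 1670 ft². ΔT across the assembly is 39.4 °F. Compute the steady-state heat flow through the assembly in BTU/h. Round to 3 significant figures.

2820 BTU/h

0.906/0.15 = 6.04
R_total = 0.382 + 16.9 + 6.04 = 23.32 ft²·°F·h/BTU
Q = A·ΔT/R = 1670 × 39.4 / 23.32 = 2821 BTU/h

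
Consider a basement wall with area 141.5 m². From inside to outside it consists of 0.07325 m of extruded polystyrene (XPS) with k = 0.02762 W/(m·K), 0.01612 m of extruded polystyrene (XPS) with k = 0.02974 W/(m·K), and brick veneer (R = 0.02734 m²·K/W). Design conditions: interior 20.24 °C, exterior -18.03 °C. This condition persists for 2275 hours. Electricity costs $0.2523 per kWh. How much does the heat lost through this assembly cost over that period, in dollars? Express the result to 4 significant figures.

0.07325/0.02762 = 2.6521
0.01612/0.02974 = 0.54203
R_total = 2.6521 + 0.54203 + 0.02734 = 3.2214 m²·K/W
Q = 141.5 × (20.24 − (-18.03)) / 3.2214 = 1681 W
E = 1681 W × 2275 h / 1000 = 3824.3 kWh
Cost = 3824.3 × 0.2523 = $964.86

964.9 dollars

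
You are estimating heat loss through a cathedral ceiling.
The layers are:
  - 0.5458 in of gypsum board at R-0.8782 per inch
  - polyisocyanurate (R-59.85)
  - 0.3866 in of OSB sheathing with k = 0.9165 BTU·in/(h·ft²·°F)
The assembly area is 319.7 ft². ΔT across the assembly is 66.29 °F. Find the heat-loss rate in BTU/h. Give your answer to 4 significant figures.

0.5458 × 0.8782 = 0.47932
0.3866/0.9165 = 0.42182
R_total = 0.47932 + 59.85 + 0.42182 = 60.751 ft²·°F·h/BTU
Q = A·ΔT/R = 319.7 × 66.29 / 60.751 = 348.85 BTU/h

348.8 BTU/h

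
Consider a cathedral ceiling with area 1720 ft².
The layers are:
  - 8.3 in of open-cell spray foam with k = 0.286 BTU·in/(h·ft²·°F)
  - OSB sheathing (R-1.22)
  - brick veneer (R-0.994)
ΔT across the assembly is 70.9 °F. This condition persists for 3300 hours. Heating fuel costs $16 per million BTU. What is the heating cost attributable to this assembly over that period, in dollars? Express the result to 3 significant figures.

206 dollars

8.3/0.286 = 29.02
R_total = 29.02 + 1.22 + 0.994 = 31.23 ft²·°F·h/BTU
Q = 1720 × 70.9 / 31.23 = 3904 BTU/h
E = 3904 × 3300 = 12880000 BTU
Cost = 12880000/10⁶ × 16 = $206.1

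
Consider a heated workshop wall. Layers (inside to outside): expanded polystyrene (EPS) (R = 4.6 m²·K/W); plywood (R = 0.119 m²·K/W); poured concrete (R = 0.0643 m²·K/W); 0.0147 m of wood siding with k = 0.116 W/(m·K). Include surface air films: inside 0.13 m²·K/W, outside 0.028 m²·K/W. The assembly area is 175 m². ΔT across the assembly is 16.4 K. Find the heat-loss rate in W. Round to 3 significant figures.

566 W

0.0147/0.116 = 0.1267
R_total = 0.13 + 4.6 + 0.119 + 0.0643 + 0.1267 + 0.028 = 5.068 m²·K/W
Q = A·ΔT/R = 175 × 16.4 / 5.068 = 566.3 W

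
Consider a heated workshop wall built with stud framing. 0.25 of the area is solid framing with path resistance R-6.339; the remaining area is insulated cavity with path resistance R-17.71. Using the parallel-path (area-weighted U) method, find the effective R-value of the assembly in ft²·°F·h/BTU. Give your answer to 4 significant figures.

U_eff = 0.75/17.71 + 0.25/6.339 = 0.042349 + 0.039438 = 0.081787
R_eff = 1/U_eff = 12.227 ft²·°F·h/BTU

12.23 ft²·°F·h/BTU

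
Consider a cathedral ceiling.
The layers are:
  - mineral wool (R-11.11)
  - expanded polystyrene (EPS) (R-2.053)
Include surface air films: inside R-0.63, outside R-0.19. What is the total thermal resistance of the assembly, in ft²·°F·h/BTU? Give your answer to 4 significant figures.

13.98 ft²·°F·h/BTU

R_total = 0.63 + 11.11 + 2.053 + 0.19 = 13.983 ft²·°F·h/BTU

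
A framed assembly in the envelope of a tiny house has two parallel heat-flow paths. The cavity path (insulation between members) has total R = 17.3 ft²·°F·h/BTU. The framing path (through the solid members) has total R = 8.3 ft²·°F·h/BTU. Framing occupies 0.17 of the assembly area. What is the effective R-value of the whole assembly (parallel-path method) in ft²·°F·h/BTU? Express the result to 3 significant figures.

U_eff = 0.83/17.3 + 0.17/8.3 = 0.04798 + 0.02048 = 0.06846
R_eff = 1/U_eff = 14.61 ft²·°F·h/BTU

14.6 ft²·°F·h/BTU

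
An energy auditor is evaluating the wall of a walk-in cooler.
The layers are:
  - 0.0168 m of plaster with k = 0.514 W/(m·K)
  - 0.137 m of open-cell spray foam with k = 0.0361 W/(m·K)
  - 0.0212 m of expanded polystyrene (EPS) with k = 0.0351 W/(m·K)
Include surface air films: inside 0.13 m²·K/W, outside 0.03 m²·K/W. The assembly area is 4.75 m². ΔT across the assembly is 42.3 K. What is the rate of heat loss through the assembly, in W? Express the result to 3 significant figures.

0.0168/0.514 = 0.03268
0.137/0.0361 = 3.795
0.0212/0.0351 = 0.604
R_total = 0.13 + 0.03268 + 3.795 + 0.604 + 0.03 = 4.592 m²·K/W
Q = A·ΔT/R = 4.75 × 42.3 / 4.592 = 43.76 W

43.8 W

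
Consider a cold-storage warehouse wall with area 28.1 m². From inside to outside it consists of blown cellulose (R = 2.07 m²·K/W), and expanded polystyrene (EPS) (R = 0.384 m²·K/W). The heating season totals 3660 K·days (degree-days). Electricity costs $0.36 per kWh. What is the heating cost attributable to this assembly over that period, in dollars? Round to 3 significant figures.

362 dollars

R_total = 2.07 + 0.384 = 2.454 m²·K/W
E = A × HDD × 24 / R / 1000 = 28.1 × 3660 × 24 / 2.454 / 1000 = 1006 kWh
Cost = 1006 × 0.36 = $362.1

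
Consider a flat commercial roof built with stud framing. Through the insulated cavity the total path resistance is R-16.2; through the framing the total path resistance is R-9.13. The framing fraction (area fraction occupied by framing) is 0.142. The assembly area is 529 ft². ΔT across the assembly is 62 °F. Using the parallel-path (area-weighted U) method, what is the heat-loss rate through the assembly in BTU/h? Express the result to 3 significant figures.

U_eff = 0.858/16.2 + 0.142/9.13 = 0.05296 + 0.01555 = 0.06852
R_eff = 1/U_eff = 14.6 ft²·°F·h/BTU
Q = 529 × 62 / 14.6 = 2247 BTU/h

2250 BTU/h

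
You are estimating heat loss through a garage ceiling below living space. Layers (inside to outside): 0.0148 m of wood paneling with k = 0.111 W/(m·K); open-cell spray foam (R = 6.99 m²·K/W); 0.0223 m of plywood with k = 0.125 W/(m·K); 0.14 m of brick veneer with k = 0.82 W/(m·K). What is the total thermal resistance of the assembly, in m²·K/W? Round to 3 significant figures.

0.0148/0.111 = 0.1333
0.0223/0.125 = 0.1784
0.14/0.82 = 0.1707
R_total = 0.1333 + 6.99 + 0.1784 + 0.1707 = 7.472 m²·K/W

7.47 m²·K/W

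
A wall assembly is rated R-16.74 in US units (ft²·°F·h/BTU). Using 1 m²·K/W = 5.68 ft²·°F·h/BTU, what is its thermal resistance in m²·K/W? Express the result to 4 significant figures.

2.947 m²·K/W

R_SI = 16.74/5.68 = 2.9472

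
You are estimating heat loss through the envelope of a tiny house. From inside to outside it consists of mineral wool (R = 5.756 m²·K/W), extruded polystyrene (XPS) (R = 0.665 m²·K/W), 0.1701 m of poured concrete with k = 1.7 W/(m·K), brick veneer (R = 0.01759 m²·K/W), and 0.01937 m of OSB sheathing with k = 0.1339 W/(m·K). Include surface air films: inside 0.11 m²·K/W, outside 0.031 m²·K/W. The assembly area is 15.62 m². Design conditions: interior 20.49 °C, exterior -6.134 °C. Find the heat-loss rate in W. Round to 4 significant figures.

60.94 W

0.1701/1.7 = 0.10006
0.01937/0.1339 = 0.14466
R_total = 0.11 + 5.756 + 0.665 + 0.10006 + 0.01759 + 0.14466 + 0.031 = 6.8243 m²·K/W
Q = A·ΔT/R = 15.62 × (20.49 − (-6.134)) / 6.8243 = 60.939 W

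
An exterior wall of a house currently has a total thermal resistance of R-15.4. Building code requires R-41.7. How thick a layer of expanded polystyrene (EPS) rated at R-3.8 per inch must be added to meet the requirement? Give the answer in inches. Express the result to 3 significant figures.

ΔR = 41.7 − 15.4 = 26.3 ft²·°F·h/BTU
L = ΔR / (R/in) = 26.3/3.8 = 6.921 in

6.92 in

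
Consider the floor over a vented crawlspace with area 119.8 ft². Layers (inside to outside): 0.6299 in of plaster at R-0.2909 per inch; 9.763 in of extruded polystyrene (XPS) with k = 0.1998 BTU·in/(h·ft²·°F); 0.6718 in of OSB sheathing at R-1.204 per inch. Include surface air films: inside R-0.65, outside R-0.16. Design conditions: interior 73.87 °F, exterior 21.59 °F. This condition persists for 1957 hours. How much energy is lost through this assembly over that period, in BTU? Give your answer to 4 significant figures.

0.6299 × 0.2909 = 0.18324
9.763/0.1998 = 48.864
0.6718 × 1.204 = 0.80885
R_total = 0.65 + 0.18324 + 48.864 + 0.80885 + 0.16 = 50.666 ft²·°F·h/BTU
Q = 119.8 × (73.87 − 21.59) / 50.666 = 123.62 BTU/h
E = 123.62 × 1957 = 241920 BTU

241900 BTU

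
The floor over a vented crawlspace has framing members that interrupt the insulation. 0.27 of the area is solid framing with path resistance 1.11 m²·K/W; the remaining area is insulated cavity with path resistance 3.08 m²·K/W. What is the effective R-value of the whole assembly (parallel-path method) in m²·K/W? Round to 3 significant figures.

2.08 m²·K/W

U_eff = 0.73/3.08 + 0.27/1.11 = 0.237 + 0.2432 = 0.4803
R_eff = 1/U_eff = 2.082 m²·K/W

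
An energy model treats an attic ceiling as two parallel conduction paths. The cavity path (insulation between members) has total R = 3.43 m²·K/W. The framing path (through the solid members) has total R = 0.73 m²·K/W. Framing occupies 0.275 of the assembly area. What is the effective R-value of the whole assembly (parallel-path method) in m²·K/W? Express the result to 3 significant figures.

U_eff = 0.725/3.43 + 0.275/0.73 = 0.2114 + 0.3767 = 0.5881
R_eff = 1/U_eff = 1.7 m²·K/W

1.70 m²·K/W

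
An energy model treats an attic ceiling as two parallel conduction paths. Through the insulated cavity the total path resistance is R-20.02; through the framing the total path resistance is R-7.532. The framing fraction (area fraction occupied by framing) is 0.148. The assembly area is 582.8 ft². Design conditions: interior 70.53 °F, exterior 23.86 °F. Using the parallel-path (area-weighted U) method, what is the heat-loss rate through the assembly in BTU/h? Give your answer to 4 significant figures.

1692 BTU/h

U_eff = 0.852/20.02 + 0.148/7.532 = 0.042557 + 0.019649 = 0.062207
R_eff = 1/U_eff = 16.075 ft²·°F·h/BTU
Q = 582.8 × (70.53 − 23.86) / 16.075 = 1692 BTU/h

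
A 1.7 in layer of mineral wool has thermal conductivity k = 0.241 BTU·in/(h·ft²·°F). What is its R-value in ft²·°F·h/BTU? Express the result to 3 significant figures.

7.05 ft²·°F·h/BTU

R = L/k = 1.7/0.241 = 7.054 ft²·°F·h/BTU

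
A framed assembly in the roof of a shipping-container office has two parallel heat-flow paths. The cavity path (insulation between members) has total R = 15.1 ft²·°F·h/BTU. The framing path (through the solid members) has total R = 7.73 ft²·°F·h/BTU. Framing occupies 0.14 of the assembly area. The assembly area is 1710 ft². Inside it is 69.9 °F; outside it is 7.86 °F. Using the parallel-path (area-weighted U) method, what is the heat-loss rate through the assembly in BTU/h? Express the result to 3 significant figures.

U_eff = 0.86/15.1 + 0.14/7.73 = 0.05695 + 0.01811 = 0.07506
R_eff = 1/U_eff = 13.32 ft²·°F·h/BTU
Q = 1710 × (69.9 − 7.86) / 13.32 = 7964 BTU/h

7960 BTU/h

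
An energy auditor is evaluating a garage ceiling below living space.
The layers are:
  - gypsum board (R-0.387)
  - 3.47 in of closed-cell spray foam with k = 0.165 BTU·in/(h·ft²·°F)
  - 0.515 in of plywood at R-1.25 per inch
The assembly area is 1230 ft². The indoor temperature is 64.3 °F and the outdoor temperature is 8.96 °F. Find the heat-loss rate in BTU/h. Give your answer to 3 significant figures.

3.47/0.165 = 21.03
0.515 × 1.25 = 0.6438
R_total = 0.387 + 21.03 + 0.6438 = 22.06 ft²·°F·h/BTU
Q = A·ΔT/R = 1230 × (64.3 − 8.96) / 22.06 = 3085 BTU/h

3090 BTU/h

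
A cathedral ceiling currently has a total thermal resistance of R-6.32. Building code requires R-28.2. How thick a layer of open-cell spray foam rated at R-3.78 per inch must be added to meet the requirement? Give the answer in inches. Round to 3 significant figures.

ΔR = 28.2 − 6.32 = 21.88 ft²·°F·h/BTU
L = ΔR / (R/in) = 21.88/3.78 = 5.788 in

5.79 in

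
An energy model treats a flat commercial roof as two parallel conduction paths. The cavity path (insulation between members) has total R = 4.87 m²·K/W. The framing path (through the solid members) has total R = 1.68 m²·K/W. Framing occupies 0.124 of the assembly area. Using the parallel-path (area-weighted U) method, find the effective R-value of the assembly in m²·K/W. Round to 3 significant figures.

3.94 m²·K/W

U_eff = 0.876/4.87 + 0.124/1.68 = 0.1799 + 0.07381 = 0.2537
R_eff = 1/U_eff = 3.942 m²·K/W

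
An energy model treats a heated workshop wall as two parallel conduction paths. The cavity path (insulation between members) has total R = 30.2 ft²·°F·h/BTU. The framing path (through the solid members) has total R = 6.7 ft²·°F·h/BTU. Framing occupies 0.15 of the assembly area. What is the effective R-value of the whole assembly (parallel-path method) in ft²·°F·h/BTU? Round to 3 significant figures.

19.8 ft²·°F·h/BTU

U_eff = 0.85/30.2 + 0.15/6.7 = 0.02815 + 0.02239 = 0.05053
R_eff = 1/U_eff = 19.79 ft²·°F·h/BTU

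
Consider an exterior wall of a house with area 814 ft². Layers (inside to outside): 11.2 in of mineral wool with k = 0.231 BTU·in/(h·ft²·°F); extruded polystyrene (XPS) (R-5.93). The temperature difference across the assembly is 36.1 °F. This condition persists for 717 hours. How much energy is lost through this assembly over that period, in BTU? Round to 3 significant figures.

387000 BTU

11.2/0.231 = 48.48
R_total = 48.48 + 5.93 = 54.41 ft²·°F·h/BTU
Q = 814 × 36.1 / 54.41 = 540 BTU/h
E = 540 × 717 = 387200 BTU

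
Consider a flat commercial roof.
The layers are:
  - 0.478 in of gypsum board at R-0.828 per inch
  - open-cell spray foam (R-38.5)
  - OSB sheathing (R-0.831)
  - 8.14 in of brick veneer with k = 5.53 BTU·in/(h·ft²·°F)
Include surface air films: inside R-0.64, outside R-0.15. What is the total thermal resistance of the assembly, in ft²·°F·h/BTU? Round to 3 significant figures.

0.478 × 0.828 = 0.3958
8.14/5.53 = 1.472
R_total = 0.64 + 0.3958 + 38.5 + 0.831 + 1.472 + 0.15 = 41.99 ft²·°F·h/BTU

42.0 ft²·°F·h/BTU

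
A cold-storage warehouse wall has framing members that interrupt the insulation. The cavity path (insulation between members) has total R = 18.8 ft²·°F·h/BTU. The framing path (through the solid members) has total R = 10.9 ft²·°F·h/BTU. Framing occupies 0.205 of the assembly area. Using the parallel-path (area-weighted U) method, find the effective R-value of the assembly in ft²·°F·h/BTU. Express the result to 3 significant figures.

16.4 ft²·°F·h/BTU

U_eff = 0.795/18.8 + 0.205/10.9 = 0.04229 + 0.01881 = 0.06109
R_eff = 1/U_eff = 16.37 ft²·°F·h/BTU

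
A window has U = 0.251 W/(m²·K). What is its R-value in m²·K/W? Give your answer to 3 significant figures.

R = 1/U = 1/0.251 = 3.984

3.98 m²·K/W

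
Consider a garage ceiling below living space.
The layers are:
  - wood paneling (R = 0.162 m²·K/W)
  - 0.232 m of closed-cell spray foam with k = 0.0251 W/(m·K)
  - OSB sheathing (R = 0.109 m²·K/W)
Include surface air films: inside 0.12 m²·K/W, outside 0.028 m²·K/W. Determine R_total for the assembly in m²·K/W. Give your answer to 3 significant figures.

0.232/0.0251 = 9.243
R_total = 0.12 + 0.162 + 9.243 + 0.109 + 0.028 = 9.662 m²·K/W

9.66 m²·K/W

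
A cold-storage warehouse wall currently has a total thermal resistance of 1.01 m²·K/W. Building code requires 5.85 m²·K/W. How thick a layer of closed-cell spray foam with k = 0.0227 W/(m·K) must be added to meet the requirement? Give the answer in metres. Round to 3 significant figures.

0.110 m

ΔR = 5.85 − 1.01 = 4.84 m²·K/W
L = ΔR × k = 4.84 × 0.0227 = 0.1099 m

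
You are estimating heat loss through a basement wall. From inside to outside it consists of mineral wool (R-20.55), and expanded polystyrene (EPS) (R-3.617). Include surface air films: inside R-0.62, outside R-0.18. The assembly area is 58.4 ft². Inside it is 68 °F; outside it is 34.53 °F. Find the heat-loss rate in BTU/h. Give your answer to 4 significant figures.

R_total = 0.62 + 20.55 + 3.617 + 0.18 = 24.967 ft²·°F·h/BTU
Q = A·ΔT/R = 58.4 × (68 − 34.53) / 24.967 = 78.289 BTU/h

78.29 BTU/h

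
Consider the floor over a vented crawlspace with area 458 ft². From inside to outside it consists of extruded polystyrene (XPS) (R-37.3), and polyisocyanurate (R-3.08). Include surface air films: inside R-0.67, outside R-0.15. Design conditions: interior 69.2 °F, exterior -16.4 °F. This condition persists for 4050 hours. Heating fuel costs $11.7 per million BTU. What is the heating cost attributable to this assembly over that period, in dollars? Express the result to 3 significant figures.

R_total = 0.67 + 37.3 + 3.08 + 0.15 = 41.2 ft²·°F·h/BTU
Q = 458 × (69.2 − (-16.4)) / 41.2 = 951.6 BTU/h
E = 951.6 × 4050 = 3854000 BTU
Cost = 3854000/10⁶ × 11.7 = $45.09

45.1 dollars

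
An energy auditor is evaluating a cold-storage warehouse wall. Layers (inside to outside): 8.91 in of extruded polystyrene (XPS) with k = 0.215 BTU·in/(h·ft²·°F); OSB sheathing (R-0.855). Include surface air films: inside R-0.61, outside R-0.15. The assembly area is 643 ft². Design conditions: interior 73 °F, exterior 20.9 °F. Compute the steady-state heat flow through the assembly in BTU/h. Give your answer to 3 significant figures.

8.91/0.215 = 41.44
R_total = 0.61 + 41.44 + 0.855 + 0.15 = 43.06 ft²·°F·h/BTU
Q = A·ΔT/R = 643 × (73 − 20.9) / 43.06 = 778 BTU/h

778 BTU/h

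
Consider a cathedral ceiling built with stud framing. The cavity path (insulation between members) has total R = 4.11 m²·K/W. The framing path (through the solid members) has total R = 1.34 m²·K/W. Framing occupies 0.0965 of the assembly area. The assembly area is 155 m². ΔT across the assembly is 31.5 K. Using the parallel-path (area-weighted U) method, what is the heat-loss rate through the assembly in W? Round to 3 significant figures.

U_eff = 0.9035/4.11 + 0.0965/1.34 = 0.2198 + 0.07201 = 0.2918
R_eff = 1/U_eff = 3.426 m²·K/W
Q = 155 × 31.5 / 3.426 = 1425 W

1420 W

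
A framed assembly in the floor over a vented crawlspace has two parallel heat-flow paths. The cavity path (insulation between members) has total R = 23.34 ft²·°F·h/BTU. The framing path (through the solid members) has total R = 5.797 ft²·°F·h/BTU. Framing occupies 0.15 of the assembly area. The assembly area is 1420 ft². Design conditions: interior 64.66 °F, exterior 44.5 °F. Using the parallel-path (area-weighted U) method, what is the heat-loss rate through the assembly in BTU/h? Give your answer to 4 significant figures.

U_eff = 0.85/23.34 + 0.15/5.797 = 0.036418 + 0.025875 = 0.062294
R_eff = 1/U_eff = 16.053 ft²·°F·h/BTU
Q = 1420 × (64.66 − 44.5) / 16.053 = 1783.3 BTU/h

1783 BTU/h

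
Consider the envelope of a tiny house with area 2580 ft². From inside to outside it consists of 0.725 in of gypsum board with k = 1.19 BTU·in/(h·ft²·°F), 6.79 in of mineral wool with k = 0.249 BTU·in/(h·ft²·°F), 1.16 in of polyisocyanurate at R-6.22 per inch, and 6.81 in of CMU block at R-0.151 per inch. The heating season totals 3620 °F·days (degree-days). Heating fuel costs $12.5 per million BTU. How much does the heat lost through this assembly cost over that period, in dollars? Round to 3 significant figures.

77.6 dollars

0.725/1.19 = 0.6092
6.79/0.249 = 27.27
1.16 × 6.22 = 7.215
6.81 × 0.151 = 1.028
R_total = 0.6092 + 27.27 + 7.215 + 1.028 = 36.12 ft²·°F·h/BTU
E = A × HDD × 24 / R = 2580 × 3620 × 24 / 36.12 = 6205000 BTU
Cost = 6205000/10⁶ × 12.5 = $77.57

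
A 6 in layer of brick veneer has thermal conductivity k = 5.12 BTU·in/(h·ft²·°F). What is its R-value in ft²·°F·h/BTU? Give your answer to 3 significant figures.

R = L/k = 6/5.12 = 1.172 ft²·°F·h/BTU

1.17 ft²·°F·h/BTU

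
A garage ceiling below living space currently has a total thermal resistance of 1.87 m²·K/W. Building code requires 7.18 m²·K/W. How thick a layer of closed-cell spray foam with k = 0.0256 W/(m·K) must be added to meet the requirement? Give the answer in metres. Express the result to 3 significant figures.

ΔR = 7.18 − 1.87 = 5.31 m²·K/W
L = ΔR × k = 5.31 × 0.0256 = 0.1359 m

0.136 m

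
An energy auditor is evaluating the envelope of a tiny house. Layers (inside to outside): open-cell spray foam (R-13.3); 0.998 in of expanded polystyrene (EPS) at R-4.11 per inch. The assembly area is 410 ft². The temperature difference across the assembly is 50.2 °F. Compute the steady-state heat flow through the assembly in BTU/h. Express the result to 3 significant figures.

1180 BTU/h

0.998 × 4.11 = 4.102
R_total = 13.3 + 4.102 = 17.4 ft²·°F·h/BTU
Q = A·ΔT/R = 410 × 50.2 / 17.4 = 1183 BTU/h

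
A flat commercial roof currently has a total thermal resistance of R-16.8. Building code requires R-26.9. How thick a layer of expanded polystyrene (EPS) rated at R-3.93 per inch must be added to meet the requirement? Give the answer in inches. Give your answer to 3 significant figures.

ΔR = 26.9 − 16.8 = 10.1 ft²·°F·h/BTU
L = ΔR / (R/in) = 10.1/3.93 = 2.57 in

2.57 in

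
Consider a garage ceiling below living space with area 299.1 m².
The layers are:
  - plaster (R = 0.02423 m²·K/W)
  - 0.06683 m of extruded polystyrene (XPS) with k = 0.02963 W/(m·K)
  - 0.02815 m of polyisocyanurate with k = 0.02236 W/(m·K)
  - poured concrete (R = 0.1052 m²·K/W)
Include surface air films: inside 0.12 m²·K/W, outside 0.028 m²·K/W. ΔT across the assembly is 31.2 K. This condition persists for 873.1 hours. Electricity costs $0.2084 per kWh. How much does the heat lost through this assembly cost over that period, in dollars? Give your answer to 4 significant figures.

0.06683/0.02963 = 2.2555
0.02815/0.02236 = 1.2589
R_total = 0.12 + 0.02423 + 2.2555 + 1.2589 + 0.1052 + 0.028 = 3.7919 m²·K/W
Q = 299.1 × 31.2 / 3.7919 = 2461 W
E = 2461 W × 873.1 h / 1000 = 2148.7 kWh
Cost = 2148.7 × 0.2084 = $447.8

447.8 dollars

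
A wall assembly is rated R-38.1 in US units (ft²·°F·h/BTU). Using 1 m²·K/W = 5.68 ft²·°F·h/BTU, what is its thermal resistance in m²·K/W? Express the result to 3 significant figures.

R_SI = 38.1/5.68 = 6.708

6.71 m²·K/W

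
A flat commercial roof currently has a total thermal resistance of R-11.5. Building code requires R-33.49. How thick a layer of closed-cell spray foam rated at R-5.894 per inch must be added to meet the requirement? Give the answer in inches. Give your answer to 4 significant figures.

3.731 in

ΔR = 33.49 − 11.5 = 21.99 ft²·°F·h/BTU
L = ΔR / (R/in) = 21.99/5.894 = 3.7309 in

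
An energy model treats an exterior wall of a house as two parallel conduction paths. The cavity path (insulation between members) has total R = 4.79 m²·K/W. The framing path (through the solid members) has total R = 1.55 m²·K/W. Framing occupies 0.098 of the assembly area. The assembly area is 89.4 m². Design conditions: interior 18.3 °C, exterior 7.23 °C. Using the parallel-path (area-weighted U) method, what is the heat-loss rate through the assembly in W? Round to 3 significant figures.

249 W

U_eff = 0.902/4.79 + 0.098/1.55 = 0.1883 + 0.06323 = 0.2515
R_eff = 1/U_eff = 3.976 m²·K/W
Q = 89.4 × (18.3 − 7.23) / 3.976 = 248.9 W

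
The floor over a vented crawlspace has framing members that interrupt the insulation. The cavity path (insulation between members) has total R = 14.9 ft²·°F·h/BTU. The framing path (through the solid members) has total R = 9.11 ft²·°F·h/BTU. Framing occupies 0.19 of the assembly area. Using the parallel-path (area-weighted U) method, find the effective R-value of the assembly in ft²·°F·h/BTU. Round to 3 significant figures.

13.3 ft²·°F·h/BTU

U_eff = 0.81/14.9 + 0.19/9.11 = 0.05436 + 0.02086 = 0.07522
R_eff = 1/U_eff = 13.29 ft²·°F·h/BTU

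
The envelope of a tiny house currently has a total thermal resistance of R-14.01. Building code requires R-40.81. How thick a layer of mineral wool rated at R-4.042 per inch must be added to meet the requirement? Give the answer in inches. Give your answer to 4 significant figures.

6.630 in

ΔR = 40.81 − 14.01 = 26.8 ft²·°F·h/BTU
L = ΔR / (R/in) = 26.8/4.042 = 6.6304 in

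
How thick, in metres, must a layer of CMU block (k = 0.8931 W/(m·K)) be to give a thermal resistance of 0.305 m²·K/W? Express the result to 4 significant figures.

0.2724 m

L = R·k = 0.305 × 0.8931 = 0.2724 m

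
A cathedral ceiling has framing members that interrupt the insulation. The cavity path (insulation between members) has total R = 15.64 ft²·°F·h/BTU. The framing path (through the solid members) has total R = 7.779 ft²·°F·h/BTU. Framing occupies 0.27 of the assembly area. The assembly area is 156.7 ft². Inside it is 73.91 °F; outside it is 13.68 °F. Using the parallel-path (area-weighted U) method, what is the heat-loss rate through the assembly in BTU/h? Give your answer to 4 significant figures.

U_eff = 0.73/15.64 + 0.27/7.779 = 0.046675 + 0.034709 = 0.081384
R_eff = 1/U_eff = 12.287 ft²·°F·h/BTU
Q = 156.7 × (73.91 − 13.68) / 12.287 = 768.11 BTU/h

768.1 BTU/h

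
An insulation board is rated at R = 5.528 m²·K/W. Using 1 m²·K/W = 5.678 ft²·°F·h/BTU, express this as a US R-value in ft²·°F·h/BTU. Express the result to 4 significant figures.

R_US = 5.528 × 5.678 = 31.388

31.39 ft²·°F·h/BTU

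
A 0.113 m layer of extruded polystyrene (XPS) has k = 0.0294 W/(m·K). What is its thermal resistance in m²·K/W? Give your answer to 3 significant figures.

R = L/k = 0.113/0.0294 = 3.844 m²·K/W

3.84 m²·K/W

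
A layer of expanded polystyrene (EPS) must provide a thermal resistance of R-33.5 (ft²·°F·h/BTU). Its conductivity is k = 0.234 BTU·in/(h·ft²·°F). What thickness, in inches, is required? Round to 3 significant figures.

7.84 in

L = R × k = 33.5 × 0.234 = 7.839 in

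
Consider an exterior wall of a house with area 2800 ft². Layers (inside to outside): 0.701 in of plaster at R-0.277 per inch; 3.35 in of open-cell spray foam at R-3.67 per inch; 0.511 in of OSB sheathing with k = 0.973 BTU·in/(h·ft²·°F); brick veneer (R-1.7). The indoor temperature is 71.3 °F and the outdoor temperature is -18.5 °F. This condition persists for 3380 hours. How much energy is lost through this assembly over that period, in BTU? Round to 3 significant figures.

57800000 BTU

0.701 × 0.277 = 0.1942
3.35 × 3.67 = 12.29
0.511/0.973 = 0.5252
R_total = 0.1942 + 12.29 + 0.5252 + 1.7 = 14.71 ft²·°F·h/BTU
Q = 2800 × (71.3 − (-18.5)) / 14.71 = 17090 BTU/h
E = 17090 × 3380 = 57760000 BTU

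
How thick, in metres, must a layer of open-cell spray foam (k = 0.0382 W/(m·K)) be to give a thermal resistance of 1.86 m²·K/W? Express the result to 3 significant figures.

0.0711 m

L = R·k = 1.86 × 0.0382 = 0.07105 m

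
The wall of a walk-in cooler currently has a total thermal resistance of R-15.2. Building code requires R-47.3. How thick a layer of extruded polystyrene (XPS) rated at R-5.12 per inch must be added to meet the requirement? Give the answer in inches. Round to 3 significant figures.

ΔR = 47.3 − 15.2 = 32.1 ft²·°F·h/BTU
L = ΔR / (R/in) = 32.1/5.12 = 6.27 in

6.27 in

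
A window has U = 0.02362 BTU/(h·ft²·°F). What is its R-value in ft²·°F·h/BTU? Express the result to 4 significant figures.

R = 1/U = 1/0.02362 = 42.337

42.34 ft²·°F·h/BTU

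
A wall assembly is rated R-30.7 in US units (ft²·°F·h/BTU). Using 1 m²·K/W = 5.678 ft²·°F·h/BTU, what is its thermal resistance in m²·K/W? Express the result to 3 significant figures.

R_SI = 30.7/5.678 = 5.407

5.41 m²·K/W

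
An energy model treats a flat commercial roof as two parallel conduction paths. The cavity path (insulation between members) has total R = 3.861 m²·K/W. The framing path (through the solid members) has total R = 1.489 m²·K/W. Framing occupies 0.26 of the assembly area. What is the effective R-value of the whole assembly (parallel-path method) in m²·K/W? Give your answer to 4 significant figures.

U_eff = 0.74/3.861 + 0.26/1.489 = 0.19166 + 0.17461 = 0.36627
R_eff = 1/U_eff = 2.7302 m²·K/W

2.730 m²·K/W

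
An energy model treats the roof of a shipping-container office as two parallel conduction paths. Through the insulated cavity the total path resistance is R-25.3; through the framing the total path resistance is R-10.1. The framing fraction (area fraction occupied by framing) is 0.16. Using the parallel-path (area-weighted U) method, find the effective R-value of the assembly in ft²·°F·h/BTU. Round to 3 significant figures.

U_eff = 0.84/25.3 + 0.16/10.1 = 0.0332 + 0.01584 = 0.04904
R_eff = 1/U_eff = 20.39 ft²·°F·h/BTU

20.4 ft²·°F·h/BTU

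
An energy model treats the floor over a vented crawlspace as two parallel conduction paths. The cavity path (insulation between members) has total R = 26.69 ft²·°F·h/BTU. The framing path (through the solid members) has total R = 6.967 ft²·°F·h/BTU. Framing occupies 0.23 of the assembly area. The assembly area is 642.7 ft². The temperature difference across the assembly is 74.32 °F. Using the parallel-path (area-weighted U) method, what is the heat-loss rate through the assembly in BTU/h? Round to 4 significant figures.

2955 BTU/h

U_eff = 0.77/26.69 + 0.23/6.967 = 0.02885 + 0.033013 = 0.061863
R_eff = 1/U_eff = 16.165 ft²·°F·h/BTU
Q = 642.7 × 74.32 / 16.165 = 2954.9 BTU/h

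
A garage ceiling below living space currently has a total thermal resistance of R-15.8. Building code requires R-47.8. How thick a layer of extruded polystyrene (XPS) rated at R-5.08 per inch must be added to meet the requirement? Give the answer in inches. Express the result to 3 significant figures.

6.30 in

ΔR = 47.8 − 15.8 = 32 ft²·°F·h/BTU
L = ΔR / (R/in) = 32/5.08 = 6.299 in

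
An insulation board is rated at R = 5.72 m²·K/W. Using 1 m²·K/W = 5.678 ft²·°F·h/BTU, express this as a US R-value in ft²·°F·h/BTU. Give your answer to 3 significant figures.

R_US = 5.72 × 5.678 = 32.48

32.5 ft²·°F·h/BTU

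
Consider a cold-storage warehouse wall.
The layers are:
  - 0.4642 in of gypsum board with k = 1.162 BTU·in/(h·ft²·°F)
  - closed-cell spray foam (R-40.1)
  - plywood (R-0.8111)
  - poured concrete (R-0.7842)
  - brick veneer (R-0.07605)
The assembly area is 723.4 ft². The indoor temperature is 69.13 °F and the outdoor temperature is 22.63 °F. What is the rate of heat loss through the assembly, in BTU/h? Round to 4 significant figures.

0.4642/1.162 = 0.39948
R_total = 0.39948 + 40.1 + 0.8111 + 0.7842 + 0.07605 = 42.171 ft²·°F·h/BTU
Q = A·ΔT/R = 723.4 × (69.13 − 22.63) / 42.171 = 797.66 BTU/h

797.7 BTU/h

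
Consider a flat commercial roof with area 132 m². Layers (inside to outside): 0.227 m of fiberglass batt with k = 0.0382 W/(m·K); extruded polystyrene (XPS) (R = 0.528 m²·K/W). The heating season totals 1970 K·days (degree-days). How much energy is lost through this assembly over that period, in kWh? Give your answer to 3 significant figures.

965 kWh

0.227/0.0382 = 5.942
R_total = 5.942 + 0.528 = 6.47 m²·K/W
E = A × HDD × 24 / R / 1000 = 132 × 1970 × 24 / 6.47 / 1000 = 964.5 kWh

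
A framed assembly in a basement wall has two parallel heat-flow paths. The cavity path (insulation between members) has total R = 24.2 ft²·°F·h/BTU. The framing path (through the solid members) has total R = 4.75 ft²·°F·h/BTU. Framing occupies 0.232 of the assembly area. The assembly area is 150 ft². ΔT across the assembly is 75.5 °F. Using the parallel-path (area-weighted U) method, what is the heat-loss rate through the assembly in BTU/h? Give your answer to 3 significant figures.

U_eff = 0.768/24.2 + 0.232/4.75 = 0.03174 + 0.04884 = 0.08058
R_eff = 1/U_eff = 12.41 ft²·°F·h/BTU
Q = 150 × 75.5 / 12.41 = 912.5 BTU/h

913 BTU/h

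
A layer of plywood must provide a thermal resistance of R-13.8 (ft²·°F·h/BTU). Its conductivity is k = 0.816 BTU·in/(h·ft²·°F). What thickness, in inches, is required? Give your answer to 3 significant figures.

11.3 in

L = R × k = 13.8 × 0.816 = 11.26 in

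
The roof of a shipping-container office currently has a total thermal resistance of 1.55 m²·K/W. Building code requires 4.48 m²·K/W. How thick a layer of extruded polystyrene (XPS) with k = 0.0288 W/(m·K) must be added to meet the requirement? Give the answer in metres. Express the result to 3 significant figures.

0.0844 m

ΔR = 4.48 − 1.55 = 2.93 m²·K/W
L = ΔR × k = 2.93 × 0.0288 = 0.08438 m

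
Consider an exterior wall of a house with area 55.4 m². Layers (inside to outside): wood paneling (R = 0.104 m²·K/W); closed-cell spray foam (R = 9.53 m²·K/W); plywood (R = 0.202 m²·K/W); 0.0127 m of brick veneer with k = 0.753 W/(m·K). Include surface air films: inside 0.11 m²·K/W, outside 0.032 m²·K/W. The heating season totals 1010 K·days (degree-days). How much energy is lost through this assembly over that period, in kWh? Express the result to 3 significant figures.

0.0127/0.753 = 0.01687
R_total = 0.11 + 0.104 + 9.53 + 0.202 + 0.01687 + 0.032 = 9.995 m²·K/W
E = A × HDD × 24 / R / 1000 = 55.4 × 1010 × 24 / 9.995 / 1000 = 134.4 kWh

134 kWh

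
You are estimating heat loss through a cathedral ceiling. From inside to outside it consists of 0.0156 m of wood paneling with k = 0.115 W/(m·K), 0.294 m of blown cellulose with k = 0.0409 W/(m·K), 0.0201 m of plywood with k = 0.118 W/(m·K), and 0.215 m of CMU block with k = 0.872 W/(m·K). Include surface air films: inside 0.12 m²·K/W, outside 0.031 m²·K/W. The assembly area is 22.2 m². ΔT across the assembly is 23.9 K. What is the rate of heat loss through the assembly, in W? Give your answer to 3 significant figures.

0.0156/0.115 = 0.1357
0.294/0.0409 = 7.188
0.0201/0.118 = 0.1703
0.215/0.872 = 0.2466
R_total = 0.12 + 0.1357 + 7.188 + 0.1703 + 0.2466 + 0.031 = 7.892 m²·K/W
Q = A·ΔT/R = 22.2 × 23.9 / 7.892 = 67.23 W

67.2 W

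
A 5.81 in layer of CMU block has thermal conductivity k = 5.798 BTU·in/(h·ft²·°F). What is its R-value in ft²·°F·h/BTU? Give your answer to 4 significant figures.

R = L/k = 5.81/5.798 = 1.0021 ft²·°F·h/BTU

1.002 ft²·°F·h/BTU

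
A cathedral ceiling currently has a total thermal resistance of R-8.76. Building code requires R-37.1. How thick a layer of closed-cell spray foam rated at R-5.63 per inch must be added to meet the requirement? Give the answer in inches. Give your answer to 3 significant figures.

5.03 in

ΔR = 37.1 − 8.76 = 28.34 ft²·°F·h/BTU
L = ΔR / (R/in) = 28.34/5.63 = 5.034 in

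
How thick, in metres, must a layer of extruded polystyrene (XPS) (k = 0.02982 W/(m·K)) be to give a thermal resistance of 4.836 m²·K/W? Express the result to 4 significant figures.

L = R·k = 4.836 × 0.02982 = 0.14421 m

0.1442 m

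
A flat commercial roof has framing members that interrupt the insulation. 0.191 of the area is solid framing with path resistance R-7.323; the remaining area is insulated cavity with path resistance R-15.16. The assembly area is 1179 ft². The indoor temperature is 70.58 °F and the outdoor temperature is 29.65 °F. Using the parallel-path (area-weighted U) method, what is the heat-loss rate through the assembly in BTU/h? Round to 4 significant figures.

3834 BTU/h

U_eff = 0.809/15.16 + 0.191/7.323 = 0.053364 + 0.026082 = 0.079446
R_eff = 1/U_eff = 12.587 ft²·°F·h/BTU
Q = 1179 × (70.58 − 29.65) / 12.587 = 3833.8 BTU/h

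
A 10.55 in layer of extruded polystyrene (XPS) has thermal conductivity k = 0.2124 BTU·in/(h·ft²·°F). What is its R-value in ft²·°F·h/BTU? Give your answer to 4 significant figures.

R = L/k = 10.55/0.2124 = 49.67 ft²·°F·h/BTU

49.67 ft²·°F·h/BTU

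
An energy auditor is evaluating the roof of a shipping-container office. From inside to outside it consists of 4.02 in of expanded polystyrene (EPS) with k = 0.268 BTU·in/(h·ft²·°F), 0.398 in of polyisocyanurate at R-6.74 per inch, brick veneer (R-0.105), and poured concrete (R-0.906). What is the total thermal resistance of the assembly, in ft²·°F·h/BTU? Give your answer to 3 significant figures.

18.7 ft²·°F·h/BTU

4.02/0.268 = 15
0.398 × 6.74 = 2.683
R_total = 15 + 2.683 + 0.105 + 0.906 = 18.69 ft²·°F·h/BTU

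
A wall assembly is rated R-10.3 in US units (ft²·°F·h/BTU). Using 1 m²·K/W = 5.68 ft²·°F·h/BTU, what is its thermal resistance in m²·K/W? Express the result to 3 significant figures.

1.81 m²·K/W

R_SI = 10.3/5.68 = 1.813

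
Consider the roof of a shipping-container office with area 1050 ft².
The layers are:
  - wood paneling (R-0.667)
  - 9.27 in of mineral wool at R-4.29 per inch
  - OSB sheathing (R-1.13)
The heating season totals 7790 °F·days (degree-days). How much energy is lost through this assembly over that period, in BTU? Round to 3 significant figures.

4720000 BTU

9.27 × 4.29 = 39.77
R_total = 0.667 + 39.77 + 1.13 = 41.57 ft²·°F·h/BTU
E = A × HDD × 24 / R = 1050 × 7790 × 24 / 41.57 = 4723000 BTU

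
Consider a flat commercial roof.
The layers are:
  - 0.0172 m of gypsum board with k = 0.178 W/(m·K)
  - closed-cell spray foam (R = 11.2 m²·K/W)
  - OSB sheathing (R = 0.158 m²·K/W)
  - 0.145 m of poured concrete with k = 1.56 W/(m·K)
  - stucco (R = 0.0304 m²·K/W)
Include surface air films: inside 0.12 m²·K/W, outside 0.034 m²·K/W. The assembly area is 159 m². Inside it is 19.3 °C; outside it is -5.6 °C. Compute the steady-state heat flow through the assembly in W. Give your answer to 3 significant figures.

337 W

0.0172/0.178 = 0.09663
0.145/1.56 = 0.09295
R_total = 0.12 + 0.09663 + 11.2 + 0.158 + 0.09295 + 0.0304 + 0.034 = 11.73 m²·K/W
Q = A·ΔT/R = 159 × (19.3 − (-5.6)) / 11.73 = 337.5 W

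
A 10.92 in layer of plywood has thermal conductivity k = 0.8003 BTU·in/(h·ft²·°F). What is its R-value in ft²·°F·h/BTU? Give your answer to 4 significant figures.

13.64 ft²·°F·h/BTU

R = L/k = 10.92/0.8003 = 13.645 ft²·°F·h/BTU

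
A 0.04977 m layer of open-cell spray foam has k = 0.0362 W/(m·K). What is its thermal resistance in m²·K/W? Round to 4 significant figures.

1.375 m²·K/W

R = L/k = 0.04977/0.0362 = 1.3749 m²·K/W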